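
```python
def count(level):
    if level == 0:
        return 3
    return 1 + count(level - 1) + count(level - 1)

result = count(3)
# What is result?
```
Call trace (a repeated sub-call is expanded the first time; later identical calls just restate its return value):
count(level=3)
  count(level=2)
    count(level=1)
      count(level=0)
      -> return 3
      count(level=0)
      -> return 3
    -> return 7
    count(level=1) -> return 7  (same call as traced above)
  -> return 15
  count(level=2) -> return 15  (same call as traced above)
-> return 31

Final answer: 31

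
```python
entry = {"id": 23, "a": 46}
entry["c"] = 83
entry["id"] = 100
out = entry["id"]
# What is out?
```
Trace:
  entry={'id': 23, 'a': 46}
  entry={'id': 23, 'a': 46, 'c': 83}
  entry={'id': 100, 'a': 46, 'c': 83}
  entry={'id': 100, 'a': 46, 'c': 83}, out=100

Final answer: 100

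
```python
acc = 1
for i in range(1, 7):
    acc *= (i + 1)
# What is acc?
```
Trace:
  acc=1
  acc=2, i=1
  acc=6, i=2
  acc=24, i=3
  acc=120, i=4
  acc=720, i=5
  acc=5040, i=6

Final answer: 5040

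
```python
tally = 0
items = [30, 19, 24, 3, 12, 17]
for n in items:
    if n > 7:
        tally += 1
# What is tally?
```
Trace:
  tally=0
  tally=1, n=30
  tally=2, n=19
  tally=3, n=24
  tally=3, n=3
  tally=4, n=12
  tally=5, n=17

Final answer: 5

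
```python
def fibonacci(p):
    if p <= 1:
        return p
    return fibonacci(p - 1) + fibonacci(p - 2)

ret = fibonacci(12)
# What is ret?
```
Call trace (a repeated sub-call is expanded the first time; later identical calls just restate its return value):
fibonacci(p=12)
  fibonacci(p=11)
    fibonacci(p=10)
      fibonacci(p=9)
        fibonacci(p=8)
          fibonacci(p=7)
            fibonacci(p=6)
              fibonacci(p=5)
                fibonacci(p=4)
                  fibonacci(p=3)
                    fibonacci(p=2)
                      fibonacci(p=1)
                      -> return 1
                      fibonacci(p=0)
                      -> return 0
                    -> return 1
                    fibonacci(p=1)
                    -> return 1
                  -> return 2
                  fibonacci(p=2) -> return 1  (same call as traced above)
                -> return 3
                fibonacci(p=3) -> return 2  (same call as traced above)
              -> return 5
              fibonacci(p=4) -> return 3  (same call as traced above)
            -> return 8
            fibonacci(p=5) -> return 5  (same call as traced above)
          -> return 13
          fibonacci(p=6) -> return 8  (same call as traced above)
        -> return 21
        fibonacci(p=7) -> return 13  (same call as traced above)
      -> return 34
      fibonacci(p=8) -> return 21  (same call as traced above)
    -> return 55
    fibonacci(p=9) -> return 34  (same call as traced above)
  -> return 89
  fibonacci(p=10) -> return 55  (same call as traced above)
-> return 144

Final answer: 144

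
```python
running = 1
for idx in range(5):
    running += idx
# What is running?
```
Trace:
  running=1
  running=1, idx=0
  running=2, idx=1
  running=4, idx=2
  running=7, idx=3
  running=11, idx=4

Final answer: 11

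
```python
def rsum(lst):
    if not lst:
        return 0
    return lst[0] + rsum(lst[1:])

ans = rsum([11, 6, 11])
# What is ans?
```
Call trace:
rsum(lst=[11, 6, 11])
  rsum(lst=[6, 11])
    rsum(lst=[11])
      rsum(lst=[])
      -> return 0
    -> return 11
  -> return 17
-> return 28

Final answer: 28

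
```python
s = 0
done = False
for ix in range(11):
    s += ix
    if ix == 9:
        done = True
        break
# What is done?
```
Trace:
  s=0
  s=0, done=False
  s=0, done=False, ix=0
  s=1, done=False, ix=1
  s=3, done=False, ix=2
  s=6, done=False, ix=3
  s=10, done=False, ix=4
  s=15, done=False, ix=5
  s=21, done=False, ix=6
  s=28, done=False, ix=7
  s=36, done=False, ix=8
  s=45, done=True, ix=9

Final answer: True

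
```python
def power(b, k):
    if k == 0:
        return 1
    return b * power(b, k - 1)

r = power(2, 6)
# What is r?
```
Call trace:
power(b=2, k=6)
  power(b=2, k=5)
    power(b=2, k=4)
      power(b=2, k=3)
        power(b=2, k=2)
          power(b=2, k=1)
            power(b=2, k=0)
            -> return 1
          -> return 2
        -> return 4
      -> return 8
    -> return 16
  -> return 32
-> return 64

Final answer: 64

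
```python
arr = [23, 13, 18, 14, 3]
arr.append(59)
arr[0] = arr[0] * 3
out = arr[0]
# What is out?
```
Trace:
  arr=[23, 13, 18, 14, 3]
  arr=[23, 13, 18, 14, 3, 59]
  arr=[69, 13, 18, 14, 3, 59]
  arr=[69, 13, 18, 14, 3, 59], out=69

Final answer: 69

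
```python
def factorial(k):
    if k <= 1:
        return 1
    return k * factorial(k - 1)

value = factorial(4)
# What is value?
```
Call trace:
factorial(k=4)
  factorial(k=3)
    factorial(k=2)
      factorial(k=1)
      -> return 1
    -> return 2
  -> return 6
-> return 24

Final answer: 24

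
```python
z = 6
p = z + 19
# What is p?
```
Trace:
  z=6
  z=6, p=25

Final answer: 25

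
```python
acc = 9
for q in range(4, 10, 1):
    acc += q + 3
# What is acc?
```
Trace:
  acc=9
  acc=16, q=4
  acc=24, q=5
  acc=33, q=6
  acc=43, q=7
  acc=54, q=8
  acc=66, q=9

Final answer: 66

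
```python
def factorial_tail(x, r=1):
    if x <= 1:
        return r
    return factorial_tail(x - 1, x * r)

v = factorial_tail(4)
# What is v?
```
Call trace:
factorial_tail(x=4, r=1)
  factorial_tail(x=3, r=4)
    factorial_tail(x=2, r=12)
      factorial_tail(x=1, r=24)
      -> return 24
    -> return 24
  -> return 24
-> return 24

Final answer: 24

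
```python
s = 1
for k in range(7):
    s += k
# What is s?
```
Trace:
  s=1
  s=1, k=0
  s=2, k=1
  s=4, k=2
  s=7, k=3
  s=11, k=4
  s=16, k=5
  s=22, k=6

Final answer: 22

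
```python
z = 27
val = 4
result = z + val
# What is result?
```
Trace:
  z=27
  z=27, val=4
  z=27, val=4, result=31

Final answer: 31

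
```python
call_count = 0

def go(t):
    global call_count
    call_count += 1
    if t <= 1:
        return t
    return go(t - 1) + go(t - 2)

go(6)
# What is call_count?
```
Call trace (a repeated sub-call is expanded the first time; later identical calls just restate its return value):
go(t=6)
  go(t=5)
    go(t=4)
      go(t=3)
        go(t=2)
          go(t=1)
          -> return 1
          go(t=0)
          -> return 0
        -> return 1
        go(t=1)
        -> return 1
      -> return 2
      go(t=2) -> return 1  (same call as traced above)
    -> return 3
    go(t=3) -> return 2  (same call as traced above)
  -> return 5
  go(t=4) -> return 3  (same call as traced above)
-> return 8

call_count is incremented once per call, so count the calls in each subtree. Let C(t) = number of calls made by go(t).
C(0) = C(1) = 1 (base case, no recursion); C(t) = 1 + C(t - 1) + C(t - 2) otherwise.
C(2) = 1 + C(1) + C(0) = 1 + 1 + 1 = 3
C(3) = 1 + C(2) + C(1) = 1 + 3 + 1 = 5
C(4) = 1 + C(3) + C(2) = 1 + 5 + 3 = 9
C(5) = 1 + C(4) + C(3) = 1 + 9 + 5 = 15
C(6) = 1 + C(5) + C(4) = 1 + 15 + 9 = 25
call_count = C(6) = 25

Final answer: 25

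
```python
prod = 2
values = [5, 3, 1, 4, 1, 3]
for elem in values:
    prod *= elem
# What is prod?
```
Trace:
  prod=2
  prod=10, elem=5
  prod=30, elem=3
  prod=30, elem=1
  prod=120, elem=4
  prod=120, elem=1
  prod=360, elem=3

Final answer: 360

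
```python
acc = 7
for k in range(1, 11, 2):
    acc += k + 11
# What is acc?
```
Trace:
  acc=7
  acc=19, k=1
  acc=33, k=3
  acc=49, k=5
  acc=67, k=7
  acc=87, k=9

Final answer: 87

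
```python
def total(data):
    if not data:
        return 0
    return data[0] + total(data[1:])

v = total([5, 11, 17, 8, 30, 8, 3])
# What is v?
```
Call trace:
total(data=[5, 11, 17, 8, 30, 8, 3])
  total(data=[11, 17, 8, 30, 8, 3])
    total(data=[17, 8, 30, 8, 3])
      total(data=[8, 30, 8, 3])
        total(data=[30, 8, 3])
          total(data=[8, 3])
            total(data=[3])
              total(data=[])
              -> return 0
            -> return 3
          -> return 11
        -> return 41
      -> return 49
    -> return 66
  -> return 77
-> return 82

Final answer: 82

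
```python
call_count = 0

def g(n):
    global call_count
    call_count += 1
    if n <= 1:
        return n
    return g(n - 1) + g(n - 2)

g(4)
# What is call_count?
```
Call trace (a repeated sub-call is expanded the first time; later identical calls just restate its return value):
g(n=4)
  g(n=3)
    g(n=2)
      g(n=1)
      -> return 1
      g(n=0)
      -> return 0
    -> return 1
    g(n=1)
    -> return 1
  -> return 2
  g(n=2) -> return 1  (same call as traced above)
-> return 3

call_count is incremented once per call, so count the calls in each subtree. Let C(n) = number of calls made by g(n).
C(0) = C(1) = 1 (base case, no recursion); C(n) = 1 + C(n - 1) + C(n - 2) otherwise.
C(2) = 1 + C(1) + C(0) = 1 + 1 + 1 = 3
C(3) = 1 + C(2) + C(1) = 1 + 3 + 1 = 5
C(4) = 1 + C(3) + C(2) = 1 + 5 + 3 = 9
call_count = C(4) = 9

Final answer: 9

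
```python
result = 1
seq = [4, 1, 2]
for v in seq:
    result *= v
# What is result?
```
Trace:
  result=1
  result=4, v=4
  result=4, v=1
  result=8, v=2

Final answer: 8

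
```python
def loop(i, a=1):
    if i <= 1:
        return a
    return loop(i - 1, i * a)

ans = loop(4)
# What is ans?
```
Call trace:
loop(i=4, a=1)
  loop(i=3, a=4)
    loop(i=2, a=12)
      loop(i=1, a=24)
      -> return 24
    -> return 24
  -> return 24
-> return 24

Final answer: 24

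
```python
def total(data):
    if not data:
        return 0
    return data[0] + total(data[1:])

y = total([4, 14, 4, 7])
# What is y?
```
Call trace:
total(data=[4, 14, 4, 7])
  total(data=[14, 4, 7])
    total(data=[4, 7])
      total(data=[7])
        total(data=[])
        -> return 0
      -> return 7
    -> return 11
  -> return 25
-> return 29

Final answer: 29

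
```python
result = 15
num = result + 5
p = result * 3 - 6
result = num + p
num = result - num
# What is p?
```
Trace:
  result=15
  result=15, num=20
  result=15, num=20, p=39
  result=59, num=20, p=39
  result=59, num=39, p=39

Final answer: 39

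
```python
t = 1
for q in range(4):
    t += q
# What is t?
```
Trace:
  t=1
  t=1, q=0
  t=2, q=1
  t=4, q=2
  t=7, q=3

Final answer: 7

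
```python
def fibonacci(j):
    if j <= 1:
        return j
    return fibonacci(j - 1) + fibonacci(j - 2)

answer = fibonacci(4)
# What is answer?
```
Call trace (a repeated sub-call is expanded the first time; later identical calls just restate its return value):
fibonacci(j=4)
  fibonacci(j=3)
    fibonacci(j=2)
      fibonacci(j=1)
      -> return 1
      fibonacci(j=0)
      -> return 0
    -> return 1
    fibonacci(j=1)
    -> return 1
  -> return 2
  fibonacci(j=2) -> return 1  (same call as traced above)
-> return 3

Final answer: 3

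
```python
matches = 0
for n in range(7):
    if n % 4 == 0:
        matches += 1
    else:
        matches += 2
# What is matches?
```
Trace:
  matches=0
  matches=1, n=0
  matches=3, n=1
  matches=5, n=2
  matches=7, n=3
  matches=8, n=4
  matches=10, n=5
  matches=12, n=6

Final answer: 12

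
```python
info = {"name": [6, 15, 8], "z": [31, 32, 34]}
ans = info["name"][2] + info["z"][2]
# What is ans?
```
Trace:
  info={'name': [6, 15, 8], 'z': [31, 32, 34]}
  info={'name': [6, 15, 8], 'z': [31, 32, 34]}, ans=42

Final answer: 42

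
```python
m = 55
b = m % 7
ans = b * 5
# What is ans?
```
Trace:
  m=55
  m=55, b=6
  m=55, b=6, ans=30

Final answer: 30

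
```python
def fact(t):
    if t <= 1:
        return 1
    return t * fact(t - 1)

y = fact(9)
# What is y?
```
Call trace:
fact(t=9)
  fact(t=8)
    fact(t=7)
      fact(t=6)
        fact(t=5)
          fact(t=4)
            fact(t=3)
              fact(t=2)
                fact(t=1)
                -> return 1
              -> return 2
            -> return 6
          -> return 24
        -> return 120
      -> return 720
    -> return 5040
  -> return 40320
-> return 362880

Final answer: 362880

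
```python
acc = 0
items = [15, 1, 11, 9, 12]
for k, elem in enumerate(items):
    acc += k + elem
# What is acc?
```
Trace:
  acc=0
  acc=15, k=0, elem=15
  acc=17, k=1, elem=1
  acc=30, k=2, elem=11
  acc=42, k=3, elem=9
  acc=58, k=4, elem=12

Final answer: 58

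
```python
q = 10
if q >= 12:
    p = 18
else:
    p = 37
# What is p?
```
Trace:
  q=10
  q=10, p=37

Final answer: 37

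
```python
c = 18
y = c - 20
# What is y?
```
Trace:
  c=18
  c=18, y=-2

Final answer: -2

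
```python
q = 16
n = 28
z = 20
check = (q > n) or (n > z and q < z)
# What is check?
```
Trace:
  q=16
  q=16, n=28
  q=16, n=28, z=20
  q=16, n=28, z=20, check=True

Final answer: True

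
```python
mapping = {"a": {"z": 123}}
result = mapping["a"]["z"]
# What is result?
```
Trace:
  mapping={'a': {'z': 123}}
  mapping={'a': {'z': 123}}, result=123

Final answer: 123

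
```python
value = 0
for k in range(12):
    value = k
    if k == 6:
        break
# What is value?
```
Trace:
  value=0
  value=0, k=0
  value=1, k=1
  value=2, k=2
  value=3, k=3
  value=4, k=4
  value=5, k=5
  value=6, k=6

Final answer: 6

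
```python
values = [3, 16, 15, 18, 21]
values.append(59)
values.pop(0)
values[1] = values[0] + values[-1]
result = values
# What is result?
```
Trace:
  values=[3, 16, 15, 18, 21]
  values=[3, 16, 15, 18, 21, 59]
  values=[16, 15, 18, 21, 59]
  values=[16, 75, 18, 21, 59]
  values=[16, 75, 18, 21, 59], result=[16, 75, 18, 21, 59]

Final answer: [16, 75, 18, 21, 59]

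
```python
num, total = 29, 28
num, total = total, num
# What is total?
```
Trace:
  num=29, total=28
  num=28, total=29

Final answer: 29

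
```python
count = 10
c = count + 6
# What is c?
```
Trace:
  count=10
  count=10, c=16

Final answer: 16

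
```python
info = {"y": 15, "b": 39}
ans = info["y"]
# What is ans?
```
Trace:
  info={'y': 15, 'b': 39}
  info={'y': 15, 'b': 39}, ans=15

Final answer: 15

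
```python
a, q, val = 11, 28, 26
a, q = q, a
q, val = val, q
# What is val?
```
Trace:
  a=11, q=28, val=26
  a=28, q=11, val=26
  a=28, q=26, val=11

Final answer: 11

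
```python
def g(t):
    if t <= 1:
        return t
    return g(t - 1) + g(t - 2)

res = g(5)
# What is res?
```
Call trace (a repeated sub-call is expanded the first time; later identical calls just restate its return value):
g(t=5)
  g(t=4)
    g(t=3)
      g(t=2)
        g(t=1)
        -> return 1
        g(t=0)
        -> return 0
      -> return 1
      g(t=1)
      -> return 1
    -> return 2
    g(t=2) -> return 1  (same call as traced above)
  -> return 3
  g(t=3) -> return 2  (same call as traced above)
-> return 5

Final answer: 5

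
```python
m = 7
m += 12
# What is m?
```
Trace:
  m=7
  m=19

Final answer: 19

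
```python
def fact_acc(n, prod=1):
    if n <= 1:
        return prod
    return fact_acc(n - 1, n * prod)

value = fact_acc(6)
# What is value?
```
Call trace:
fact_acc(n=6, prod=1)
  fact_acc(n=5, prod=6)
    fact_acc(n=4, prod=30)
      fact_acc(n=3, prod=120)
        fact_acc(n=2, prod=360)
          fact_acc(n=1, prod=720)
          -> return 720
        -> return 720
      -> return 720
    -> return 720
  -> return 720
-> return 720

Final answer: 720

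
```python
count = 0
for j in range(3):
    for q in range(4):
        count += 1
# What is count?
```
Trace:
  count=0
  count=1, j=0, q=0
  count=2, j=0, q=1
  count=3, j=0, q=2
  count=4, j=0, q=3
  count=5, j=1, q=0
  count=6, j=1, q=1
  count=7, j=1, q=2
  count=8, j=1, q=3
  count=9, j=2, q=0
  count=10, j=2, q=1
  count=11, j=2, q=2
  count=12, j=2, q=3

Final answer: 12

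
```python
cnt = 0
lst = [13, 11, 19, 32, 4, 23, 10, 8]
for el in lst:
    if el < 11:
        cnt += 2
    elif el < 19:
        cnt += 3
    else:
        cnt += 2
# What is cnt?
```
Trace:
  cnt=0
  cnt=3, el=13
  cnt=6, el=11
  cnt=8, el=19
  cnt=10, el=32
  cnt=12, el=4
  cnt=14, el=23
  cnt=16, el=10
  cnt=18, el=8

Final answer: 18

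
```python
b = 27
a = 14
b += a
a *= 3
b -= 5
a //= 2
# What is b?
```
Trace:
  b=27
  b=27, a=14
  b=41, a=14
  b=41, a=42
  b=36, a=42
  b=36, a=21

Final answer: 36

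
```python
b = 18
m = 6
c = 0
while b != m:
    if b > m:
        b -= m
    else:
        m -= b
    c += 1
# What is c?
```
Trace:
  b=18
  b=18, m=6
  b=18, m=6, c=0
  b=12, m=6, c=1
  b=6, m=6, c=2

Final answer: 2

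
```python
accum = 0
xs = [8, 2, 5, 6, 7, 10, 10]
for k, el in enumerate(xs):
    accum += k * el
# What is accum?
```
Trace:
  accum=0
  accum=0, k=0, el=8
  accum=2, k=1, el=2
  accum=12, k=2, el=5
  accum=30, k=3, el=6
  accum=58, k=4, el=7
  accum=108, k=5, el=10
  accum=168, k=6, el=10

Final answer: 168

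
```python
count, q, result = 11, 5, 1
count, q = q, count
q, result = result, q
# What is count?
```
Trace:
  count=11, q=5, result=1
  count=5, q=11, result=1
  count=5, q=1, result=11

Final answer: 5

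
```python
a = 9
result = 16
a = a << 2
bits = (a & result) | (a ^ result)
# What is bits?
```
Trace:
  a=9
  a=9, result=16
  a=36, result=16
  a=36, result=16, bits=52

Final answer: 52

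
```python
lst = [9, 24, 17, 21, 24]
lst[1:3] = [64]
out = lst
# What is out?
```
Trace:
  lst=[9, 24, 17, 21, 24]
  lst=[9, 64, 21, 24]
  lst=[9, 64, 21, 24], out=[9, 64, 21, 24]

Final answer: [9, 64, 21, 24]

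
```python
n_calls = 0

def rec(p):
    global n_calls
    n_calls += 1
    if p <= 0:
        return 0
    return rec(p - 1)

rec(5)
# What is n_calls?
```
Call trace:
rec(p=5)
  rec(p=4)
    rec(p=3)
      rec(p=2)
        rec(p=1)
          rec(p=0)
          -> return 0
        -> return 0
      -> return 0
    -> return 0
  -> return 0
-> return 0

n_calls is incremented once per call. rec is entered once for each p = 5, 4, 3, 2, 1, 0 (the p <= 0 call returns without recursing), i.e. 5 + 1 calls.
n_calls = 6

Final answer: 6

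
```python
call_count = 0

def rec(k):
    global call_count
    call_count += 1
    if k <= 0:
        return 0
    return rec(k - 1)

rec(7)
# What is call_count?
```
Call trace:
rec(k=7)
  rec(k=6)
    rec(k=5)
      rec(k=4)
        rec(k=3)
          rec(k=2)
            rec(k=1)
              rec(k=0)
              -> return 0
            -> return 0
          -> return 0
        -> return 0
      -> return 0
    -> return 0
  -> return 0
-> return 0

call_count is incremented once per call. rec is entered once for each k = 7, 6, 5, 4, 3, 2, 1, 0 (the k <= 0 call returns without recursing), i.e. 7 + 1 calls.
call_count = 8

Final answer: 8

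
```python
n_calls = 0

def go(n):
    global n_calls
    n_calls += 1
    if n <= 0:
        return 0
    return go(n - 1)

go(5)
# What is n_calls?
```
Call trace:
go(n=5)
  go(n=4)
    go(n=3)
      go(n=2)
        go(n=1)
          go(n=0)
          -> return 0
        -> return 0
      -> return 0
    -> return 0
  -> return 0
-> return 0

n_calls is incremented once per call. go is entered once for each n = 5, 4, 3, 2, 1, 0 (the n <= 0 call returns without recursing), i.e. 5 + 1 calls.
n_calls = 6

Final answer: 6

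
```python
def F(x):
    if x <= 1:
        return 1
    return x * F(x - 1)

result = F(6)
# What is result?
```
Call trace:
F(x=6)
  F(x=5)
    F(x=4)
      F(x=3)
        F(x=2)
          F(x=1)
          -> return 1
        -> return 2
      -> return 6
    -> return 24
  -> return 120
-> return 720

Final answer: 720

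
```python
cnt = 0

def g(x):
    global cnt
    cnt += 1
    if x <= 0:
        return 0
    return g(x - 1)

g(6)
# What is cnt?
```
Call trace:
g(x=6)
  g(x=5)
    g(x=4)
      g(x=3)
        g(x=2)
          g(x=1)
            g(x=0)
            -> return 0
          -> return 0
        -> return 0
      -> return 0
    -> return 0
  -> return 0
-> return 0

cnt is incremented once per call. g is entered once for each x = 6, 5, 4, 3, 2, 1, 0 (the x <= 0 call returns without recursing), i.e. 6 + 1 calls.
cnt = 7

Final answer: 7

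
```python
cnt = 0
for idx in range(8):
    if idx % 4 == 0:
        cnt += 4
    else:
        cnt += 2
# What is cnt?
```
Trace:
  cnt=0
  cnt=4, idx=0
  cnt=6, idx=1
  cnt=8, idx=2
  cnt=10, idx=3
  cnt=14, idx=4
  cnt=16, idx=5
  cnt=18, idx=6
  cnt=20, idx=7

Final answer: 20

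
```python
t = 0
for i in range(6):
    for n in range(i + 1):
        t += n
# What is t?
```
Trace:
  t=0
  t=0, i=0, n=0
  t=0, i=1, n=0
  t=1, i=1, n=1
  t=1, i=2, n=0
  t=2, i=2, n=1
  t=4, i=2, n=2
  t=4, i=3, n=0
  t=5, i=3, n=1
  t=7, i=3, n=2
  t=10, i=3, n=3
  t=10, i=4, n=0
  t=11, i=4, n=1
  t=13, i=4, n=2
  t=16, i=4, n=3
  t=20, i=4, n=4
  t=20, i=5, n=0
  t=21, i=5, n=1
  t=23, i=5, n=2
  t=26, i=5, n=3
  t=30, i=5, n=4
  t=35, i=5, n=5

Final answer: 35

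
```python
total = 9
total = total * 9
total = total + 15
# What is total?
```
Trace:
  total=9
  total=81
  total=96

Final answer: 96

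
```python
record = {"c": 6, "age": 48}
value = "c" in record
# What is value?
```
Trace:
  record={'c': 6, 'age': 48}
  record={'c': 6, 'age': 48}, value=True

Final answer: True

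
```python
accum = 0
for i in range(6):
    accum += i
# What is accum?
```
Trace:
  accum=0
  accum=0, i=0
  accum=1, i=1
  accum=3, i=2
  accum=6, i=3
  accum=10, i=4
  accum=15, i=5

Final answer: 15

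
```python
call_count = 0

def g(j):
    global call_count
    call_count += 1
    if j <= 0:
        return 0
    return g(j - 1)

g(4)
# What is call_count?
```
Call trace:
g(j=4)
  g(j=3)
    g(j=2)
      g(j=1)
        g(j=0)
        -> return 0
      -> return 0
    -> return 0
  -> return 0
-> return 0

call_count is incremented once per call. g is entered once for each j = 4, 3, 2, 1, 0 (the j <= 0 call returns without recursing), i.e. 4 + 1 calls.
call_count = 5

Final answer: 5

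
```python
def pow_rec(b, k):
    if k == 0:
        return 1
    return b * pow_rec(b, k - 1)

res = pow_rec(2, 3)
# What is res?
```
Call trace:
pow_rec(b=2, k=3)
  pow_rec(b=2, k=2)
    pow_rec(b=2, k=1)
      pow_rec(b=2, k=0)
      -> return 1
    -> return 2
  -> return 4
-> return 8

Final answer: 8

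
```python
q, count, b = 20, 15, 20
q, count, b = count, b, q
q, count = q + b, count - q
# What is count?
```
Trace:
  q=20, count=15, b=20
  q=15, count=20, b=20
  q=35, count=5, b=20

Final answer: 5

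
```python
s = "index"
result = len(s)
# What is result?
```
Trace:
  s='index'
  s='index', result=5

Final answer: 5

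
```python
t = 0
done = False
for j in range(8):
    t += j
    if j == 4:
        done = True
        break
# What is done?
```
Trace:
  t=0
  t=0, done=False
  t=0, done=False, j=0
  t=1, done=False, j=1
  t=3, done=False, j=2
  t=6, done=False, j=3
  t=10, done=True, j=4

Final answer: True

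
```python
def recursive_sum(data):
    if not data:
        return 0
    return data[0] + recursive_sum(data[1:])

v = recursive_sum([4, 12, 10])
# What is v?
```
Call trace:
recursive_sum(data=[4, 12, 10])
  recursive_sum(data=[12, 10])
    recursive_sum(data=[10])
      recursive_sum(data=[])
      -> return 0
    -> return 10
  -> return 22
-> return 26

Final answer: 26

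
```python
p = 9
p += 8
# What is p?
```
Trace:
  p=9
  p=17

Final answer: 17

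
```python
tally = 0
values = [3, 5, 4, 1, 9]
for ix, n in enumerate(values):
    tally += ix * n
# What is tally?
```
Trace:
  tally=0
  tally=0, ix=0, n=3
  tally=5, ix=1, n=5
  tally=13, ix=2, n=4
  tally=16, ix=3, n=1
  tally=52, ix=4, n=9

Final answer: 52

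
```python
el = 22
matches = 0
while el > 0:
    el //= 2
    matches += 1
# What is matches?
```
Trace:
  el=22
  el=22, matches=0
  el=11, matches=1
  el=5, matches=2
  el=2, matches=3
  el=1, matches=4
  el=0, matches=5

Final answer: 5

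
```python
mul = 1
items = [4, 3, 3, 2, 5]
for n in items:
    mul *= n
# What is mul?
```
Trace:
  mul=1
  mul=4, n=4
  mul=12, n=3
  mul=36, n=3
  mul=72, n=2
  mul=360, n=5

Final answer: 360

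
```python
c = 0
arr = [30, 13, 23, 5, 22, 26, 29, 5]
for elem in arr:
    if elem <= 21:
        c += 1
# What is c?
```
Trace:
  c=0
  c=0, elem=30
  c=1, elem=13
  c=1, elem=23
  c=2, elem=5
  c=2, elem=22
  c=2, elem=26
  c=2, elem=29
  c=3, elem=5

Final answer: 3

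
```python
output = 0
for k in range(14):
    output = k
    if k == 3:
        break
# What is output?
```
Trace:
  output=0
  output=0, k=0
  output=1, k=1
  output=2, k=2
  output=3, k=3

Final answer: 3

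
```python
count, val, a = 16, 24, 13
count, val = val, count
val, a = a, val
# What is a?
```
Trace:
  count=16, val=24, a=13
  count=24, val=16, a=13
  count=24, val=13, a=16

Final answer: 16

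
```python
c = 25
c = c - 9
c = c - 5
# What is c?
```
Trace:
  c=25
  c=16
  c=11

Final answer: 11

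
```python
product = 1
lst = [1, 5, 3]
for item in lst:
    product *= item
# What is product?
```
Trace:
  product=1
  product=1, item=1
  product=5, item=5
  product=15, item=3

Final answer: 15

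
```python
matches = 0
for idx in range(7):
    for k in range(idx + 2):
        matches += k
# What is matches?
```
Trace:
  matches=0
  matches=0, idx=0, k=0
  matches=1, idx=0, k=1
  matches=1, idx=1, k=0
  matches=2, idx=1, k=1
  matches=4, idx=1, k=2
  matches=4, idx=2, k=0
  matches=5, idx=2, k=1
  matches=7, idx=2, k=2
  matches=10, idx=2, k=3
  matches=10, idx=3, k=0
  matches=11, idx=3, k=1
  matches=13, idx=3, k=2
  matches=16, idx=3, k=3
  matches=20, idx=3, k=4
  matches=20, idx=4, k=0
  matches=21, idx=4, k=1
  matches=23, idx=4, k=2
  matches=26, idx=4, k=3
  matches=30, idx=4, k=4
  matches=35, idx=4, k=5
  matches=35, idx=5, k=0
  matches=36, idx=5, k=1
  matches=38, idx=5, k=2
  matches=41, idx=5, k=3
  matches=45, idx=5, k=4
  matches=50, idx=5, k=5
  matches=56, idx=5, k=6
  matches=56, idx=6, k=0
  matches=57, idx=6, k=1
  matches=59, idx=6, k=2
  matches=62, idx=6, k=3
  matches=66, idx=6, k=4
  matches=71, idx=6, k=5
  matches=77, idx=6, k=6
  matches=84, idx=6, k=7

Final answer: 84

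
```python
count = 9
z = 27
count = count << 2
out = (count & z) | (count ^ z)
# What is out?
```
Trace:
  count=9
  count=9, z=27
  count=36, z=27
  count=36, z=27, out=63

Final answer: 63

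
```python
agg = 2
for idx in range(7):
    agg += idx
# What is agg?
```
Trace:
  agg=2
  agg=2, idx=0
  agg=3, idx=1
  agg=5, idx=2
  agg=8, idx=3
  agg=12, idx=4
  agg=17, idx=5
  agg=23, idx=6

Final answer: 23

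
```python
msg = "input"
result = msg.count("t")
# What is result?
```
Trace:
  msg='input'
  msg='input', result=1

Final answer: 1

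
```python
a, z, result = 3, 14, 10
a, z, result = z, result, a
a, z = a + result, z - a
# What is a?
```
Trace:
  a=3, z=14, result=10
  a=14, z=10, result=3
  a=17, z=-4, result=3

Final answer: 17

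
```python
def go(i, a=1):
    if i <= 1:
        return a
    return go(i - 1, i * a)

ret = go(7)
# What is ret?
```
Call trace:
go(i=7, a=1)
  go(i=6, a=7)
    go(i=5, a=42)
      go(i=4, a=210)
        go(i=3, a=840)
          go(i=2, a=2520)
            go(i=1, a=5040)
            -> return 5040
          -> return 5040
        -> return 5040
      -> return 5040
    -> return 5040
  -> return 5040
-> return 5040

Final answer: 5040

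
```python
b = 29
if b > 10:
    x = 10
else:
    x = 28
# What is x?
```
Trace:
  b=29
  b=29, x=10

Final answer: 10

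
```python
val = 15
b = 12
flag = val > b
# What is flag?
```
Trace:
  val=15
  val=15, b=12
  val=15, b=12, flag=True

Final answer: True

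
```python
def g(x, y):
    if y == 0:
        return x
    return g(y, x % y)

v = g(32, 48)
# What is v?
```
Call trace:
g(x=32, y=48)
  g(x=48, y=32)
    g(x=32, y=16)
      g(x=16, y=0)
      -> return 16
    -> return 16
  -> return 16
-> return 16

Final answer: 16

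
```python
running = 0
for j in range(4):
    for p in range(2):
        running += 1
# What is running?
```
Trace:
  running=0
  running=1, j=0, p=0
  running=2, j=0, p=1
  running=3, j=1, p=0
  running=4, j=1, p=1
  running=5, j=2, p=0
  running=6, j=2, p=1
  running=7, j=3, p=0
  running=8, j=3, p=1

Final answer: 8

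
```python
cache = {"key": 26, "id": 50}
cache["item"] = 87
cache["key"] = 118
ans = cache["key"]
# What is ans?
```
Trace:
  cache={'key': 26, 'id': 50}
  cache={'key': 26, 'id': 50, 'item': 87}
  cache={'key': 118, 'id': 50, 'item': 87}
  cache={'key': 118, 'id': 50, 'item': 87}, ans=118

Final answer: 118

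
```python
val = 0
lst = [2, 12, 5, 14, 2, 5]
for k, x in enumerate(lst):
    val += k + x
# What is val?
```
Trace:
  val=0
  val=2, k=0, x=2
  val=15, k=1, x=12
  val=22, k=2, x=5
  val=39, k=3, x=14
  val=45, k=4, x=2
  val=55, k=5, x=5

Final answer: 55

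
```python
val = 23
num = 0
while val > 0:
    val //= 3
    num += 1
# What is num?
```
Trace:
  val=23
  val=23, num=0
  val=7, num=1
  val=2, num=2
  val=0, num=3

Final answer: 3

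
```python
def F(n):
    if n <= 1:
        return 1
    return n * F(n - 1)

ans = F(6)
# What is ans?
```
Call trace:
F(n=6)
  F(n=5)
    F(n=4)
      F(n=3)
        F(n=2)
          F(n=1)
          -> return 1
        -> return 2
      -> return 6
    -> return 24
  -> return 120
-> return 720

Final answer: 720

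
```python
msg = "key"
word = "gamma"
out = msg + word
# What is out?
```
Trace:
  msg='key'
  msg='key', word='gamma'
  msg='key', word='gamma', out='keygamma'

Final answer: 'keygamma'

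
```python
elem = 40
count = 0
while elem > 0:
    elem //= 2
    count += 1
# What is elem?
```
Trace:
  elem=40
  elem=40, count=0
  elem=20, count=1
  elem=10, count=2
  elem=5, count=3
  elem=2, count=4
  elem=1, count=5
  elem=0, count=6

Final answer: 0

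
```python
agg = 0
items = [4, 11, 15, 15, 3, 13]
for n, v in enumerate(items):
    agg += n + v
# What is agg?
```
Trace:
  agg=0
  agg=4, n=0, v=4
  agg=16, n=1, v=11
  agg=33, n=2, v=15
  agg=51, n=3, v=15
  agg=58, n=4, v=3
  agg=76, n=5, v=13

Final answer: 76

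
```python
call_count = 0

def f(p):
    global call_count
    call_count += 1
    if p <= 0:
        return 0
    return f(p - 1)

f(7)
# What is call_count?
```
Call trace:
f(p=7)
  f(p=6)
    f(p=5)
      f(p=4)
        f(p=3)
          f(p=2)
            f(p=1)
              f(p=0)
              -> return 0
            -> return 0
          -> return 0
        -> return 0
      -> return 0
    -> return 0
  -> return 0
-> return 0

call_count is incremented once per call. f is entered once for each p = 7, 6, 5, 4, 3, 2, 1, 0 (the p <= 0 call returns without recursing), i.e. 7 + 1 calls.
call_count = 8

Final answer: 8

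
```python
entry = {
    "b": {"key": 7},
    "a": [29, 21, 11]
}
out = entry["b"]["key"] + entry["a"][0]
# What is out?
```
Trace:
  entry={'b': {'key': 7}, 'a': [29, 21, 11]}
  entry={'b': {'key': 7}, 'a': [29, 21, 11]}, out=36

Final answer: 36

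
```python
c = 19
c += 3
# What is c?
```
Trace:
  c=19
  c=22

Final answer: 22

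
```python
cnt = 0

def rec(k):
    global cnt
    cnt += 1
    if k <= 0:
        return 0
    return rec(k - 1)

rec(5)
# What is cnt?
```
Call trace:
rec(k=5)
  rec(k=4)
    rec(k=3)
      rec(k=2)
        rec(k=1)
          rec(k=0)
          -> return 0
        -> return 0
      -> return 0
    -> return 0
  -> return 0
-> return 0

cnt is incremented once per call. rec is entered once for each k = 5, 4, 3, 2, 1, 0 (the k <= 0 call returns without recursing), i.e. 5 + 1 calls.
cnt = 6

Final answer: 6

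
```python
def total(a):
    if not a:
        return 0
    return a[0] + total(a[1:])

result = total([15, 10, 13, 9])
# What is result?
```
Call trace:
total(a=[15, 10, 13, 9])
  total(a=[10, 13, 9])
    total(a=[13, 9])
      total(a=[9])
        total(a=[])
        -> return 0
      -> return 9
    -> return 22
  -> return 32
-> return 47

Final answer: 47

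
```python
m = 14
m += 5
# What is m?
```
Trace:
  m=14
  m=19

Final answer: 19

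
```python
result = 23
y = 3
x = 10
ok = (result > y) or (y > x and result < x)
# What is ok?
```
Trace:
  result=23
  result=23, y=3
  result=23, y=3, x=10
  result=23, y=3, x=10, ok=True

Final answer: True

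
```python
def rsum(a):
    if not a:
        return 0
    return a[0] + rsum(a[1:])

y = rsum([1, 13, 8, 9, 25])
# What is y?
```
Call trace:
rsum(a=[1, 13, 8, 9, 25])
  rsum(a=[13, 8, 9, 25])
    rsum(a=[8, 9, 25])
      rsum(a=[9, 25])
        rsum(a=[25])
          rsum(a=[])
          -> return 0
        -> return 25
      -> return 34
    -> return 42
  -> return 55
-> return 56

Final answer: 56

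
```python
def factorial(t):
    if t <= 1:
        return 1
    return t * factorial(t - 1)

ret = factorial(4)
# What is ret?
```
Call trace:
factorial(t=4)
  factorial(t=3)
    factorial(t=2)
      factorial(t=1)
      -> return 1
    -> return 2
  -> return 6
-> return 24

Final answer: 24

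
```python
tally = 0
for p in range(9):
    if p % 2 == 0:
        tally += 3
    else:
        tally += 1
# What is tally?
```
Trace:
  tally=0
  tally=3, p=0
  tally=4, p=1
  tally=7, p=2
  tally=8, p=3
  tally=11, p=4
  tally=12, p=5
  tally=15, p=6
  tally=16, p=7
  tally=19, p=8

Final answer: 19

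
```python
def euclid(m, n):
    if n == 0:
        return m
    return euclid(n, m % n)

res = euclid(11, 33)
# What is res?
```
Call trace:
euclid(m=11, n=33)
  euclid(m=33, n=11)
    euclid(m=11, n=0)
    -> return 11
  -> return 11
-> return 11

Final answer: 11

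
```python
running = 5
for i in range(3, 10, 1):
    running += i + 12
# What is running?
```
Trace:
  running=5
  running=20, i=3
  running=36, i=4
  running=53, i=5
  running=71, i=6
  running=90, i=7
  running=110, i=8
  running=131, i=9

Final answer: 131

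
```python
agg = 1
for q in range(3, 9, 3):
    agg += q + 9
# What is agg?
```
Trace:
  agg=1
  agg=13, q=3
  agg=28, q=6

Final answer: 28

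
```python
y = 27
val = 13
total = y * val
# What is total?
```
Trace:
  y=27
  y=27, val=13
  y=27, val=13, total=351

Final answer: 351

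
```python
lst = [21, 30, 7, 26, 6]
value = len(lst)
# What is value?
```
Trace:
  lst=[21, 30, 7, 26, 6]
  lst=[21, 30, 7, 26, 6], value=5

Final answer: 5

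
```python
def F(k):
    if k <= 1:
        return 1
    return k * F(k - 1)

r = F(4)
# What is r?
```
Call trace:
F(k=4)
  F(k=3)
    F(k=2)
      F(k=1)
      -> return 1
    -> return 2
  -> return 6
-> return 24

Final answer: 24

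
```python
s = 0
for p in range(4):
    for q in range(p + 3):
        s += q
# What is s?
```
Trace:
  s=0
  s=0, p=0, q=0
  s=1, p=0, q=1
  s=3, p=0, q=2
  s=3, p=1, q=0
  s=4, p=1, q=1
  s=6, p=1, q=2
  s=9, p=1, q=3
  s=9, p=2, q=0
  s=10, p=2, q=1
  s=12, p=2, q=2
  s=15, p=2, q=3
  s=19, p=2, q=4
  s=19, p=3, q=0
  s=20, p=3, q=1
  s=22, p=3, q=2
  s=25, p=3, q=3
  s=29, p=3, q=4
  s=34, p=3, q=5

Final answer: 34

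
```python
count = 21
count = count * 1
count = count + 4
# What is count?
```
Trace:
  count=21
  count=21
  count=25

Final answer: 25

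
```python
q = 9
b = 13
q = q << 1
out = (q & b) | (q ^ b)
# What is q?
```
Trace:
  q=9
  q=9, b=13
  q=18, b=13
  q=18, b=13, out=31

Final answer: 18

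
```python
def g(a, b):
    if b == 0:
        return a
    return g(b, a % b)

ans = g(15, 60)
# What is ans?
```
Call trace:
g(a=15, b=60)
  g(a=60, b=15)
    g(a=15, b=0)
    -> return 15
  -> return 15
-> return 15

Final answer: 15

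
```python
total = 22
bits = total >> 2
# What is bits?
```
Trace:
  total=22
  total=22, bits=5

Final answer: 5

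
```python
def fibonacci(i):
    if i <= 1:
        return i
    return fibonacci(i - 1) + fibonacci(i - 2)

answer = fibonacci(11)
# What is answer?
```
Call trace (a repeated sub-call is expanded the first time; later identical calls just restate its return value):
fibonacci(i=11)
  fibonacci(i=10)
    fibonacci(i=9)
      fibonacci(i=8)
        fibonacci(i=7)
          fibonacci(i=6)
            fibonacci(i=5)
              fibonacci(i=4)
                fibonacci(i=3)
                  fibonacci(i=2)
                    fibonacci(i=1)
                    -> return 1
                    fibonacci(i=0)
                    -> return 0
                  -> return 1
                  fibonacci(i=1)
                  -> return 1
                -> return 2
                fibonacci(i=2) -> return 1  (same call as traced above)
              -> return 3
              fibonacci(i=3) -> return 2  (same call as traced above)
            -> return 5
            fibonacci(i=4) -> return 3  (same call as traced above)
          -> return 8
          fibonacci(i=5) -> return 5  (same call as traced above)
        -> return 13
        fibonacci(i=6) -> return 8  (same call as traced above)
      -> return 21
      fibonacci(i=7) -> return 13  (same call as traced above)
    -> return 34
    fibonacci(i=8) -> return 21  (same call as traced above)
  -> return 55
  fibonacci(i=9) -> return 34  (same call as traced above)
-> return 89

Final answer: 89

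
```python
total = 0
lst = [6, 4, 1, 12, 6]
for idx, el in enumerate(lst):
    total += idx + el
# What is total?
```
Trace:
  total=0
  total=6, idx=0, el=6
  total=11, idx=1, el=4
  total=14, idx=2, el=1
  total=29, idx=3, el=12
  total=39, idx=4, el=6

Final answer: 39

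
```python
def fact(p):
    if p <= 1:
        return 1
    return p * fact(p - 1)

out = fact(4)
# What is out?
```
Call trace:
fact(p=4)
  fact(p=3)
    fact(p=2)
      fact(p=1)
      -> return 1
    -> return 2
  -> return 6
-> return 24

Final answer: 24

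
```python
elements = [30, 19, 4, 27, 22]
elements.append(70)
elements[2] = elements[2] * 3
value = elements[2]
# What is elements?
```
Trace:
  elements=[30, 19, 4, 27, 22]
  elements=[30, 19, 4, 27, 22, 70]
  elements=[30, 19, 12, 27, 22, 70]
  elements=[30, 19, 12, 27, 22, 70], value=12

Final answer: [30, 19, 12, 27, 22, 70]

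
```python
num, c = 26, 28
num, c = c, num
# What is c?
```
Trace:
  num=26, c=28
  num=28, c=26

Final answer: 26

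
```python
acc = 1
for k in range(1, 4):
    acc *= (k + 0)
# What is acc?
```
Trace:
  acc=1
  acc=1, k=1
  acc=2, k=2
  acc=6, k=3

Final answer: 6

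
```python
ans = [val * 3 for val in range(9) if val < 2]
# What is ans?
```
Trace:
  val=0
  val=1
  val=2
  val=3
  val=4
  val=5
  val=6
  val=7
  val=8
  ans=[0, 3]

Final answer: [0, 3]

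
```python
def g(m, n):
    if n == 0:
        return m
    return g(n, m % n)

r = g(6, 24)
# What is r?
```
Call trace:
g(m=6, n=24)
  g(m=24, n=6)
    g(m=6, n=0)
    -> return 6
  -> return 6
-> return 6

Final answer: 6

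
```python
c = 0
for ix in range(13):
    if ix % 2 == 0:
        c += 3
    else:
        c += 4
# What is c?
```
Trace:
  c=0
  c=3, ix=0
  c=7, ix=1
  c=10, ix=2
  c=14, ix=3
  c=17, ix=4
  c=21, ix=5
  c=24, ix=6
  c=28, ix=7
  c=31, ix=8
  c=35, ix=9
  c=38, ix=10
  c=42, ix=11
  c=45, ix=12

Final answer: 45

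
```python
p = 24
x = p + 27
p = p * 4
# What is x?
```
Trace:
  p=24
  p=24, x=51
  p=96, x=51

Final answer: 51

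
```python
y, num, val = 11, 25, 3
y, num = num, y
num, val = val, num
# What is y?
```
Trace:
  y=11, num=25, val=3
  y=25, num=11, val=3
  y=25, num=3, val=11

Final answer: 25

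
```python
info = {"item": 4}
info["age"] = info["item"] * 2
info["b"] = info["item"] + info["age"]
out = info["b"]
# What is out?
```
Trace:
  info={'item': 4}
  info={'item': 4, 'age': 8}
  info={'item': 4, 'age': 8, 'b': 12}
  info={'item': 4, 'age': 8, 'b': 12}, out=12

Final answer: 12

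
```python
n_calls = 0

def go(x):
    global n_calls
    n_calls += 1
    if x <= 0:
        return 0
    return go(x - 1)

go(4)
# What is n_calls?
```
Call trace:
go(x=4)
  go(x=3)
    go(x=2)
      go(x=1)
        go(x=0)
        -> return 0
      -> return 0
    -> return 0
  -> return 0
-> return 0

n_calls is incremented once per call. go is entered once for each x = 4, 3, 2, 1, 0 (the x <= 0 call returns without recursing), i.e. 4 + 1 calls.
n_calls = 5

Final answer: 5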